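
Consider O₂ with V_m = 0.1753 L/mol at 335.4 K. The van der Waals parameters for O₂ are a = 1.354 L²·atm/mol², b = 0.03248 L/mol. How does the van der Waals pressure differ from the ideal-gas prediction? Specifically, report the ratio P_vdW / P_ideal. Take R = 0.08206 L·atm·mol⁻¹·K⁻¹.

P_vdW / P_ideal ≈ 0.9468

Ideal: P_ideal = RT/V_m = (0.08206)(335.4)/0.1753 = 157.005 atm
vdW: P = RT/(V_m − b) − a/V_m² = 27.5229/0.142820 − 1.354/0.0307301 = 192.710 − 44.0610 = 148.649 atm
Ratio = 148.649/157.005 = 0.9468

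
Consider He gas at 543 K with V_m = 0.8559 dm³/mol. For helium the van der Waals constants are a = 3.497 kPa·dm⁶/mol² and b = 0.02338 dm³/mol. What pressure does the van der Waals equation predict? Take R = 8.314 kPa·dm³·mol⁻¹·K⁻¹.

P ≈ 5418 kPa

P = RT/(V_m − b) − a/V_m²
RT/(V_m − b) = (8.314)(543)/(0.8559 − 0.02338) = 4514.5/0.83252 = 5422.7 kPa
a/V_m² = 3.497/(0.8559)² = 4.7736 kPa
P = 5422.7 − 4.7736 = 5418 kPa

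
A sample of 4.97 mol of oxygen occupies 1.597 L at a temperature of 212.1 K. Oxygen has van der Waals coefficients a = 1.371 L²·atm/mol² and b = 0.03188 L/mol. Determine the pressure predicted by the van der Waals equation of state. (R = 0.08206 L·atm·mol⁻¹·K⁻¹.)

P = nRT/(V − nb) − a n²/V²
nRT/(V − nb) = (4.97)(0.08206)(212.1)/(1.597 − 4.97×0.03188) = 86.502/1.4386 = 60.129 atm
a n²/V² = (1.371)(4.97)²/(1.597)² = 13.278 atm
P = 60.129 − 13.278 = 46.85 atm

P ≈ 46.85 atm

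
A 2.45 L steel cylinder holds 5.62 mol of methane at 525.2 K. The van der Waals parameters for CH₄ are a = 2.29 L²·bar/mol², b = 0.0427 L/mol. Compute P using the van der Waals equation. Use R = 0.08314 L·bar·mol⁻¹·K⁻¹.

P = nRT/(V − nb) − a n²/V²
nRT/(V − nb) = (5.62)(0.08314)(525.2)/(2.45 − 5.62×0.0427) = 245.40/2.2100 = 111.04 bar
a n²/V² = (2.29)(5.62)²/(2.45)² = 12.050 bar
P = 111.04 − 12.050 = 98.99 bar

P ≈ 98.99 bar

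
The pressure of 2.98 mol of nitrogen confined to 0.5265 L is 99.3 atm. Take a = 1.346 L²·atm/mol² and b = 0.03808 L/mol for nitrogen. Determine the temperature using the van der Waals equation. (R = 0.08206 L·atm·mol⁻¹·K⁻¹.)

T = (P + a n²/V²)(V − nb)/(nR)
P + a n²/V² = 99.3 + (1.346)(2.98)²/(0.5265)² = 142.42 atm
V − nb = 0.5265 − (2.98)(0.03808) = 0.41302 L
T = (142.42)(0.41302)/((2.98)(0.08206)) = 240.5 K

T ≈ 240.5 K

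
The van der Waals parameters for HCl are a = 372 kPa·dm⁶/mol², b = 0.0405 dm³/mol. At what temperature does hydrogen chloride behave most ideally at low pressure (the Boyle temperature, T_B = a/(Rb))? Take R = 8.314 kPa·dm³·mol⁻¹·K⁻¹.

T_B ≈ 1105 K

For a van der Waals gas the second virial coefficient B₂ = b − a/(RT) vanishes at T_B = a/(Rb).
T_B = 372/(8.314×0.0405) = 372/0.33672 = 1105 K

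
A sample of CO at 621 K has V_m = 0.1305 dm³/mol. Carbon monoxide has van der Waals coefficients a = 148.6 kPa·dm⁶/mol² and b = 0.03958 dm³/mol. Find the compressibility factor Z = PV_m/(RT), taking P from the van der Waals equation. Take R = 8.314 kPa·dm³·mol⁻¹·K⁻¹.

Z ≈ 1.215

P = RT/(V_m − b) − a/V_m² = (8.314)(621)/(0.1305 − 0.03958) − 148.6/(0.1305)²
  = 5163.0/0.090920 − 8725.6 = 56786 − 8725.6 = 48060 kPa
Z = PV_m/(RT) = (48060)(0.1305)/((8.314)(621)) = 6271.8/5163.0 = 1.215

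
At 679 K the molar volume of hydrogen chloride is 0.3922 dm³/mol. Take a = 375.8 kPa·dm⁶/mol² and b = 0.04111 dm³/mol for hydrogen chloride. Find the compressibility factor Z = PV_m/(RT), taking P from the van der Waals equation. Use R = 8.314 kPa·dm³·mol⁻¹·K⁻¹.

P = RT/(V_m − b) − a/V_m² = (8.314)(679)/(0.3922 − 0.04111) − 375.8/(0.3922)²
  = 5645.2/0.35109 − 2443.1 = 16079 − 2443.1 = 13636 kPa
Z = PV_m/(RT) = (13636)(0.3922)/((8.314)(679)) = 5348.0/5645.2 = 0.9474

Z ≈ 0.9474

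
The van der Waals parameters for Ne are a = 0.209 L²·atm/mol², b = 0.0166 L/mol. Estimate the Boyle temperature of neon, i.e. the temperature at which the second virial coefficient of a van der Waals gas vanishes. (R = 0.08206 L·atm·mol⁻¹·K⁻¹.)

For a van der Waals gas the second virial coefficient B₂ = b − a/(RT) vanishes at T_B = a/(Rb).
T_B = 0.209/(0.08206×0.0166) = 0.209/0.0013622 = 153.4 K

T_B ≈ 153.4 K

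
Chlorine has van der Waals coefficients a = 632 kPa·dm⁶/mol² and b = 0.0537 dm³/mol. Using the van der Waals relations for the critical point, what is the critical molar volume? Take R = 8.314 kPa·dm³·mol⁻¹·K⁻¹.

For a van der Waals gas, V_m,c = 3b.
V_m,c = 3×0.0537 = 0.1611 dm³/mol

V_m,c ≈ 0.1611 dm³/mol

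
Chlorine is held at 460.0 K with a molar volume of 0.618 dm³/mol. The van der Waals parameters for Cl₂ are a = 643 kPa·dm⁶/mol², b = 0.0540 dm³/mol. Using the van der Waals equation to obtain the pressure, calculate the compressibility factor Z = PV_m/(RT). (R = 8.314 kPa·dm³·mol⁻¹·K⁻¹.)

P = RT/(V_m − b) − a/V_m² = (8.314)(460.0)/(0.618 − 0.0540) − 643/(0.618)²
  = 3824.4/0.56400 − 1683.6 = 6780.9 − 1683.6 = 5097.3 kPa
Z = PV_m/(RT) = (5097.3)(0.618)/((8.314)(460.0)) = 3150.1/3824.4 = 0.8237

Z ≈ 0.8237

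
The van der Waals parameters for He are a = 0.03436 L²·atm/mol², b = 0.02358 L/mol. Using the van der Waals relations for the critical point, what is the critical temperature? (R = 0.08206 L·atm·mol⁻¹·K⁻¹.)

T_c ≈ 5.261 K

For a van der Waals gas, T_c = 8a/(27Rb).
T_c = 8×0.03436/(27×0.08206×0.02358) = 0.27488/0.052244 = 5.261 K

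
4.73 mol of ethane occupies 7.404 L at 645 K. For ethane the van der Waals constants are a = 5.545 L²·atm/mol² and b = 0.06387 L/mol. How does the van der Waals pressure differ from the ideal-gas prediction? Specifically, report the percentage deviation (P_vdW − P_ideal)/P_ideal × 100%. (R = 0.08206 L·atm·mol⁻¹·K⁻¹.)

Ideal: P_ideal = nRT/V = (4.73)(0.08206)(645)/7.404 = 33.8132 atm
vdW: P = nRT/(V − nb) − a n²/V² = 250.353/7.10189 − 124.058/54.8192 = 35.2516 − 2.26304 = 32.9886 atm
% deviation = (32.9886 − 33.8132)/33.8132 × 100% = -2.44%

-2.44 %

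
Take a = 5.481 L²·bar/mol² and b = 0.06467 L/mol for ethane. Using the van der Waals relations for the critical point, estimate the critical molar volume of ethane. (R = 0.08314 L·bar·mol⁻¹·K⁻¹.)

V_m,c ≈ 0.1940 L/mol

For a van der Waals gas, V_m,c = 3b.
V_m,c = 3×0.06467 = 0.1940 L/mol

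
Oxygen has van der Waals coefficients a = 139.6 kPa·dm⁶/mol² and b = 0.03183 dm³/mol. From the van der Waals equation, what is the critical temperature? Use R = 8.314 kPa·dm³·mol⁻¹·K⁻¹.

For a van der Waals gas, T_c = 8a/(27Rb).
T_c = 8×139.6/(27×8.314×0.03183) = 1116.8/7.1451 = 156.3 K

T_c ≈ 156.3 K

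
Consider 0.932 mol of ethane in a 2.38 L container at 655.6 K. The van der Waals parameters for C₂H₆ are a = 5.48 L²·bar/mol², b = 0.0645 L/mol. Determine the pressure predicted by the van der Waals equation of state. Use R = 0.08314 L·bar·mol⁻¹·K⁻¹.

P ≈ 21.06 bar

P = nRT/(V − nb) − a n²/V²
nRT/(V − nb) = (0.932)(0.08314)(655.6)/(2.38 − 0.932×0.0645) = 50.800/2.3199 = 21.897 bar
a n²/V² = (5.48)(0.932)²/(2.38)² = 0.84035 bar
P = 21.897 − 0.84035 = 21.06 bar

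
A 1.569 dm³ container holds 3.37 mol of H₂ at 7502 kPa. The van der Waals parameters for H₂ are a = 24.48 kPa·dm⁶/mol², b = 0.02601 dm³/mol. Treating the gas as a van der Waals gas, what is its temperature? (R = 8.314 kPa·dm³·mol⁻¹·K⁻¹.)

T ≈ 402.6 K

T = (P + a n²/V²)(V − nb)/(nR)
P + a n²/V² = 7502 + (24.48)(3.37)²/(1.569)² = 7614.9 kPa
V − nb = 1.569 − (3.37)(0.02601) = 1.4813 dm³
T = (7614.9)(1.4813)/((3.37)(8.314)) = 402.6 K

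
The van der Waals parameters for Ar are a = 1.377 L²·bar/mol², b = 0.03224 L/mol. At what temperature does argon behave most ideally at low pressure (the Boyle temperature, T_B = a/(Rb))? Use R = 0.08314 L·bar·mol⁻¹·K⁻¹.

T_B ≈ 513.7 K

For a van der Waals gas the second virial coefficient B₂ = b − a/(RT) vanishes at T_B = a/(Rb).
T_B = 1.377/(0.08314×0.03224) = 1.377/0.0026804 = 513.7 K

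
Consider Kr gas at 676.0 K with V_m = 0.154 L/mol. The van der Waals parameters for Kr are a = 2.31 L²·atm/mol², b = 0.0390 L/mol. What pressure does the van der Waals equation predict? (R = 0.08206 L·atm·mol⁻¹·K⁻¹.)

P ≈ 385.0 atm

P = RT/(V_m − b) − a/V_m²
RT/(V_m − b) = (0.08206)(676.0)/(0.154 − 0.0390) = 55.473/0.11500 = 482.37 atm
a/V_m² = 2.31/(0.154)² = 97.403 atm
P = 482.37 − 97.403 = 385.0 atm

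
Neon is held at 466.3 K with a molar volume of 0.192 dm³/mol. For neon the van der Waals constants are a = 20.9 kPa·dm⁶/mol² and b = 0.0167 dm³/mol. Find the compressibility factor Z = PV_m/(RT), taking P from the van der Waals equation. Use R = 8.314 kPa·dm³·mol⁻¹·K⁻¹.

Z ≈ 1.067

P = RT/(V_m − b) − a/V_m² = (8.314)(466.3)/(0.192 − 0.0167) − 20.9/(0.192)²
  = 3876.8/0.17530 − 566.95 = 22115 − 566.95 = 21548 kPa
Z = PV_m/(RT) = (21548)(0.192)/((8.314)(466.3)) = 4137.2/3876.8 = 1.067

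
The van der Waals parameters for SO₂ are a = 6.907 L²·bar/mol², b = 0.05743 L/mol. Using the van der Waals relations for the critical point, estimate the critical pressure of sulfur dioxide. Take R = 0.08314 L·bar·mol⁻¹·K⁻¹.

P_c ≈ 77.56 bar

For a van der Waals gas, P_c = a/(27b²).
P_c = 6.907/(27×(0.05743)²) = 6.907/0.089052 = 77.56 bar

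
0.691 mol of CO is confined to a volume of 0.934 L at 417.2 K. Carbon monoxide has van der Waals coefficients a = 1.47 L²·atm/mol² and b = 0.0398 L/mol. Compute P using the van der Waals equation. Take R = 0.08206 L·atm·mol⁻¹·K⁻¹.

P ≈ 25.29 atm

P = nRT/(V − nb) − a n²/V²
nRT/(V − nb) = (0.691)(0.08206)(417.2)/(0.934 − 0.691×0.0398) = 23.657/0.90650 = 26.097 atm
a n²/V² = (1.47)(0.691)²/(0.934)² = 0.80460 atm
P = 26.097 − 0.80460 = 25.29 atm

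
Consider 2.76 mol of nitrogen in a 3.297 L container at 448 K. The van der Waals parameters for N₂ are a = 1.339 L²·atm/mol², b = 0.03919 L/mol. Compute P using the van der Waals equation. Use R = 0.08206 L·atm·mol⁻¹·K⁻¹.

P = nRT/(V − nb) − a n²/V²
nRT/(V − nb) = (2.76)(0.08206)(448)/(3.297 − 2.76×0.03919) = 101.47/3.1888 = 31.821 atm
a n²/V² = (1.339)(2.76)²/(3.297)² = 0.93834 atm
P = 31.821 − 0.93834 = 30.88 atm

P ≈ 30.88 atm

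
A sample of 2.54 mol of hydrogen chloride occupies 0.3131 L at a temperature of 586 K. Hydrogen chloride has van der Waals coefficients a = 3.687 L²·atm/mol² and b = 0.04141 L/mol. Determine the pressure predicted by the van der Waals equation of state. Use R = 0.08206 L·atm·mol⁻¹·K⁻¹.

P ≈ 344.8 atm

P = nRT/(V − nb) − a n²/V²
nRT/(V − nb) = (2.54)(0.08206)(586)/(0.3131 − 2.54×0.04141) = 122.14/0.20792 = 587.44 atm
a n²/V² = (3.687)(2.54)²/(0.3131)² = 242.65 atm
P = 587.44 − 242.65 = 344.8 atm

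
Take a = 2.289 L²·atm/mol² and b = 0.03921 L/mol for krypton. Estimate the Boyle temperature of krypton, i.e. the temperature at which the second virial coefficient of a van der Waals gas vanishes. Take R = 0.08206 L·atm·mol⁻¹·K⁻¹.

For a van der Waals gas the second virial coefficient B₂ = b − a/(RT) vanishes at T_B = a/(Rb).
T_B = 2.289/(0.08206×0.03921) = 2.289/0.0032176 = 711.4 K

T_B ≈ 711.4 K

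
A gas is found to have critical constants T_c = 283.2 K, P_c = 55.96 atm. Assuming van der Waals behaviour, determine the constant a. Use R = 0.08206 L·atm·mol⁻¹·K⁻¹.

From T_c = 8a/(27Rb) and P_c = a/(27b²): a = 27 R² T_c²/(64 P_c).
a = 27×(0.08206)²×(283.2)²/(64×55.96) = 14582/3581.4 = 4.072 L²·atm/mol²

a ≈ 4.072 L²·atm/mol²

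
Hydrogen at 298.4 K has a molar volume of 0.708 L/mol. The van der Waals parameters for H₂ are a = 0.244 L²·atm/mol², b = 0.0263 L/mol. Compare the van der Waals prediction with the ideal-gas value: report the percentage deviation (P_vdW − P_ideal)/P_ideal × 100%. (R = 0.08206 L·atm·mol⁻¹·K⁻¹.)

Ideal: P_ideal = RT/V_m = (0.08206)(298.4)/0.708 = 34.5857 atm
vdW: P = RT/(V_m − b) − a/V_m² = 24.4867/0.681700 − 0.244/0.501264 = 35.9201 − 0.486769 = 35.4333 atm
% deviation = (35.4333 − 34.5857)/34.5857 × 100% = 2.45%

2.45 %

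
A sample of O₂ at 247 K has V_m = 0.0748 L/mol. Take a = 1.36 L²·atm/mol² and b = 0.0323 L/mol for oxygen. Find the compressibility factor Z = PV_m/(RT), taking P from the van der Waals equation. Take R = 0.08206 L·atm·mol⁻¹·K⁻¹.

Z ≈ 0.8630

P = RT/(V_m − b) − a/V_m² = (0.08206)(247)/(0.0748 − 0.0323) − 1.36/(0.0748)²
  = 20.269/0.042500 − 243.07 = 476.92 − 243.07 = 233.85 atm
Z = PV_m/(RT) = (233.85)(0.0748)/((0.08206)(247)) = 17.492/20.269 = 0.8630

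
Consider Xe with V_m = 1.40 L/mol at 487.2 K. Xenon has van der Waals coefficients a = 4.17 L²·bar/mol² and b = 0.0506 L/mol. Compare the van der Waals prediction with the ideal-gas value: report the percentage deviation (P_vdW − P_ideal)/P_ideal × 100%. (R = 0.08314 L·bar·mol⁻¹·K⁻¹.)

-3.60 %

Ideal: P_ideal = RT/V_m = (0.08314)(487.2)/1.40 = 28.9327 bar
vdW: P = RT/(V_m − b) − a/V_m² = 40.5058/1.34940 − 4.17/1.96000 = 30.0176 − 2.12755 = 27.8901 bar
% deviation = (27.8901 − 28.9327)/28.9327 × 100% = -3.60%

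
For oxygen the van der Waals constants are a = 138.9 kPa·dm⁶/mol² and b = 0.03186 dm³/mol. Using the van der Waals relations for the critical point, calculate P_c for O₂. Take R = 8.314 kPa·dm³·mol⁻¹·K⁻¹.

For a van der Waals gas, P_c = a/(27b²).
P_c = 138.9/(27×(0.03186)²) = 138.9/0.027407 = 5068 kPa

P_c ≈ 5068 kPa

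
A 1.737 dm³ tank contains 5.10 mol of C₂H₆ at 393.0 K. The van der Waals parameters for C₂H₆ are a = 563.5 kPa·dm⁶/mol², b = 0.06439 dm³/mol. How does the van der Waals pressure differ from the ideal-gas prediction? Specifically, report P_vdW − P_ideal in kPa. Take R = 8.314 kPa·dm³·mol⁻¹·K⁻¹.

ΔP ≈ -2621 kPa

Ideal: P_ideal = nRT/V = (5.10)(8.314)(393.0)/1.737 = 9593.41 kPa
vdW: P = nRT/(V − nb) − a n²/V² = 16663.8/1.40861 − 14656.6/3.01717 = 11830.0 − 4857.73 = 6972.3 kPa
ΔP = 6972.3 − 9593.41 = -2621 kPa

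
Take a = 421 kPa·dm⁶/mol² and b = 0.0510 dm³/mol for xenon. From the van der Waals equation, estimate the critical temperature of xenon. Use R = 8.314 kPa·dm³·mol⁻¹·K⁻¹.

For a van der Waals gas, T_c = 8a/(27Rb).
T_c = 8×421/(27×8.314×0.0510) = 3368.0/11.448 = 294.2 K

T_c ≈ 294.2 K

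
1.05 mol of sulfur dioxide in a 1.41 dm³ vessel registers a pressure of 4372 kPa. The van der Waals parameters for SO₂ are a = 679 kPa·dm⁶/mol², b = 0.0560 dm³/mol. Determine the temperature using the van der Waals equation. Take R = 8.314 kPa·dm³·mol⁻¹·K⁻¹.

T = (P + a n²/V²)(V − nb)/(nR)
P + a n²/V² = 4372 + (679)(1.05)²/(1.41)² = 4748.5 kPa
V − nb = 1.41 − (1.05)(0.0560) = 1.3512 dm³
T = (4748.5)(1.3512)/((1.05)(8.314)) = 735.0 K

T ≈ 735.0 K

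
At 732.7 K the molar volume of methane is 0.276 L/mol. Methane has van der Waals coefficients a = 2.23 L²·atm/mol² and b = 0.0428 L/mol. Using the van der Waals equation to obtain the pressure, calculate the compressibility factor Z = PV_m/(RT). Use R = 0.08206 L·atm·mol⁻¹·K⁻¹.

Z ≈ 1.049

P = RT/(V_m − b) − a/V_m² = (0.08206)(732.7)/(0.276 − 0.0428) − 2.23/(0.276)²
  = 60.125/0.23320 − 29.274 = 257.83 − 29.274 = 228.56 atm
Z = PV_m/(RT) = (228.56)(0.276)/((0.08206)(732.7)) = 63.083/60.125 = 1.049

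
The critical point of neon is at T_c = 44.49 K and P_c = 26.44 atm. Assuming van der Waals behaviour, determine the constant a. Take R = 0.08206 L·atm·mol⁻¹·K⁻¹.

a ≈ 0.2127 L²·atm/mol²

From T_c = 8a/(27Rb) and P_c = a/(27b²): a = 27 R² T_c²/(64 P_c).
a = 27×(0.08206)²×(44.49)²/(64×26.44) = 359.87/1692.2 = 0.2127 L²·atm/mol²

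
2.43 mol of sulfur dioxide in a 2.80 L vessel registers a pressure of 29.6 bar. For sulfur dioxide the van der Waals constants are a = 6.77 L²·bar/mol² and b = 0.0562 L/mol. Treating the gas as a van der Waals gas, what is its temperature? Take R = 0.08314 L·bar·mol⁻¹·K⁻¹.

T ≈ 457.4 K

T = (P + a n²/V²)(V − nb)/(nR)
P + a n²/V² = 29.6 + (6.77)(2.43)²/(2.80)² = 34.699 bar
V − nb = 2.80 − (2.43)(0.0562) = 2.6634 L
T = (34.699)(2.6634)/((2.43)(0.08314)) = 457.4 K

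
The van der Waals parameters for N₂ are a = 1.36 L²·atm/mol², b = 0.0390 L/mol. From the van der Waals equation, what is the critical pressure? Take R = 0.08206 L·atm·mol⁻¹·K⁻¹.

For a van der Waals gas, P_c = a/(27b²).
P_c = 1.36/(27×(0.0390)²) = 1.36/0.041067 = 33.12 atm

P_c ≈ 33.12 atm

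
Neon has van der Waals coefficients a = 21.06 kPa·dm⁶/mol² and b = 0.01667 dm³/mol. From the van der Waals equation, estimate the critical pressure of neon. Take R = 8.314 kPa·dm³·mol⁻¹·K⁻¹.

For a van der Waals gas, P_c = a/(27b²).
P_c = 21.06/(27×(0.01667)²) = 21.06/0.0075030 = 2807 kPa

P_c ≈ 2807 kPa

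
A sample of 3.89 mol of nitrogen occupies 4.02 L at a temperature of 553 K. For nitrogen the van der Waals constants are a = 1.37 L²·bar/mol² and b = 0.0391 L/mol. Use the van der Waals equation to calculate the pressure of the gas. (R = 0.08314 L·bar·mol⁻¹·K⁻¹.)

P = nRT/(V − nb) − a n²/V²
nRT/(V − nb) = (3.89)(0.08314)(553)/(4.02 − 3.89×0.0391) = 178.85/3.8679 = 46.240 bar
a n²/V² = (1.37)(3.89)²/(4.02)² = 1.2828 bar
P = 46.240 − 1.2828 = 44.96 bar

P ≈ 44.96 bar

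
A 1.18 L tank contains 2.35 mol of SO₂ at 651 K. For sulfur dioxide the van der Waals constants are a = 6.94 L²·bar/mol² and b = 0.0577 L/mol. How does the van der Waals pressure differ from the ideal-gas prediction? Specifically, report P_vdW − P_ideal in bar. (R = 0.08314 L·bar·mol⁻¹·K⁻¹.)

ΔP ≈ -13.53 bar

Ideal: P_ideal = nRT/V = (2.35)(0.08314)(651)/1.18 = 107.790 bar
vdW: P = nRT/(V − nb) − a n²/V² = 127.192/1.04441 − 38.3262/1.39240 = 121.784 − 27.5253 = 94.259 bar
ΔP = 94.259 − 107.790 = -13.53 bar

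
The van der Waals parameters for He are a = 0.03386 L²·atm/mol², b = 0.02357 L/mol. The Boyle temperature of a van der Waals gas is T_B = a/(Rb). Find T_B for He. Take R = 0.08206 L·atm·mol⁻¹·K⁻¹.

T_B ≈ 17.51 K

For a van der Waals gas the second virial coefficient B₂ = b − a/(RT) vanishes at T_B = a/(Rb).
T_B = 0.03386/(0.08206×0.02357) = 0.03386/0.0019342 = 17.51 K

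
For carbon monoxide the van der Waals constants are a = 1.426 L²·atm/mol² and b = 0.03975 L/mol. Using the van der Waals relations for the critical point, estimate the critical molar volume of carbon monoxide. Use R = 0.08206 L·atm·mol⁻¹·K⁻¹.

V_m,c ≈ 0.1193 L/mol

For a van der Waals gas, V_m,c = 3b.
V_m,c = 3×0.03975 = 0.1193 L/mol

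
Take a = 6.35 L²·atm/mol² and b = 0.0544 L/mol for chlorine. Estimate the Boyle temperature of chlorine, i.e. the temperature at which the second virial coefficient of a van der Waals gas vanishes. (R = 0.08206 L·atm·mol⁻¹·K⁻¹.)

For a van der Waals gas the second virial coefficient B₂ = b − a/(RT) vanishes at T_B = a/(Rb).
T_B = 6.35/(0.08206×0.0544) = 6.35/0.0044641 = 1422 K

T_B ≈ 1422 K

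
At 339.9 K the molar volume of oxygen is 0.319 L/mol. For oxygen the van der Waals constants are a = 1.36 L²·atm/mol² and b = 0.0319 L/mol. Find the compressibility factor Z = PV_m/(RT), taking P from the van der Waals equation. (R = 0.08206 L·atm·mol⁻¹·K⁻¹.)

P = RT/(V_m − b) − a/V_m² = (0.08206)(339.9)/(0.319 − 0.0319) − 1.36/(0.319)²
  = 27.892/0.28710 − 13.365 = 97.151 − 13.365 = 83.786 atm
Z = PV_m/(RT) = (83.786)(0.319)/((0.08206)(339.9)) = 26.728/27.892 = 0.9583

Z ≈ 0.9583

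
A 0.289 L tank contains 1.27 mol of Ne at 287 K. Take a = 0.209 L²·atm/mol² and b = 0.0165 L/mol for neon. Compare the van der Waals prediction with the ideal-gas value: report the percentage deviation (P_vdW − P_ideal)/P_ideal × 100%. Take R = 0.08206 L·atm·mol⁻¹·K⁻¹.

Ideal: P_ideal = nRT/V = (1.27)(0.08206)(287)/0.289 = 103.495 atm
vdW: P = nRT/(V − nb) − a n²/V² = 29.9100/0.268045 − 0.337096/0.0835210 = 111.586 − 4.03606 = 107.550 atm
% deviation = (107.550 − 103.495)/103.495 × 100% = 3.92%

3.92 %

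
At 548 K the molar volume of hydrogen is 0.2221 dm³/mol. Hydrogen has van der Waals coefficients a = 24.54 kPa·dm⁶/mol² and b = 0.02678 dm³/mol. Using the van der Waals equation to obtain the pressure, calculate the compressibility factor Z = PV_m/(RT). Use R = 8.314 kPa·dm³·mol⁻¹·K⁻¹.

Z ≈ 1.113

P = RT/(V_m − b) − a/V_m² = (8.314)(548)/(0.2221 − 0.02678) − 24.54/(0.2221)²
  = 4556.1/0.19532 − 497.48 = 23326 − 497.48 = 22829 kPa
Z = PV_m/(RT) = (22829)(0.2221)/((8.314)(548)) = 5070.3/4556.1 = 1.113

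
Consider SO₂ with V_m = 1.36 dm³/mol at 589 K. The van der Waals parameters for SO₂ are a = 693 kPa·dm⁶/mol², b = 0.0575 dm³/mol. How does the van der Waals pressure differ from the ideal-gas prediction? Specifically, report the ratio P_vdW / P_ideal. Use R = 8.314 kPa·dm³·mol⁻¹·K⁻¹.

P_vdW / P_ideal ≈ 0.9401

Ideal: P_ideal = RT/V_m = (8.314)(589)/1.36 = 3600.70 kPa
vdW: P = RT/(V_m − b) − a/V_m² = 4896.95/1.30250 − 693/1.84960 = 3759.65 − 374.676 = 3384.97 kPa
Ratio = 3384.97/3600.70 = 0.9401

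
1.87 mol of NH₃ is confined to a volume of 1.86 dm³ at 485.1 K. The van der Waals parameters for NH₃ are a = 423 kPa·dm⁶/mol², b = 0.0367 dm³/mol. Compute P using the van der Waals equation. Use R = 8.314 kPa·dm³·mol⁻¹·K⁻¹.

P ≈ 3783 kPa

P = nRT/(V − nb) − a n²/V²
nRT/(V − nb) = (1.87)(8.314)(485.1)/(1.86 − 1.87×0.0367) = 7541.9/1.7914 = 4210.1 kPa
a n²/V² = (423)(1.87)²/(1.86)² = 427.56 kPa
P = 4210.1 − 427.56 = 3783 kPa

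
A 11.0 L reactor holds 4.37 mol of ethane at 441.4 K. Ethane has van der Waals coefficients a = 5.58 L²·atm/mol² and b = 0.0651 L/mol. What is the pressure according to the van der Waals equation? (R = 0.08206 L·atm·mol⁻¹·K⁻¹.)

P ≈ 13.89 atm

P = nRT/(V − nb) − a n²/V²
nRT/(V − nb) = (4.37)(0.08206)(441.4)/(11.0 − 4.37×0.0651) = 158.29/10.716 = 14.771 atm
a n²/V² = (5.58)(4.37)²/(11.0)² = 0.88067 atm
P = 14.771 − 0.88067 = 13.89 atm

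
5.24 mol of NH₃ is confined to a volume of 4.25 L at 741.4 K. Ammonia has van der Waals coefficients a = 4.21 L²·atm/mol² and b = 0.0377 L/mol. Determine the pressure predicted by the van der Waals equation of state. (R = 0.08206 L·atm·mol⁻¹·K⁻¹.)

P ≈ 72.27 atm

P = nRT/(V − nb) − a n²/V²
nRT/(V − nb) = (5.24)(0.08206)(741.4)/(4.25 − 5.24×0.0377) = 318.80/4.0525 = 78.667 atm
a n²/V² = (4.21)(5.24)²/(4.25)² = 6.3998 atm
P = 78.667 − 6.3998 = 72.27 atm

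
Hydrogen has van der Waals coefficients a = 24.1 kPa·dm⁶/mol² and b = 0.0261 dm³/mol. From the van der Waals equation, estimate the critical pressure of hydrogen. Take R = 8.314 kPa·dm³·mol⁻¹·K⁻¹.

For a van der Waals gas, P_c = a/(27b²).
P_c = 24.1/(27×(0.0261)²) = 24.1/0.018393 = 1310 kPa

P_c ≈ 1310 kPa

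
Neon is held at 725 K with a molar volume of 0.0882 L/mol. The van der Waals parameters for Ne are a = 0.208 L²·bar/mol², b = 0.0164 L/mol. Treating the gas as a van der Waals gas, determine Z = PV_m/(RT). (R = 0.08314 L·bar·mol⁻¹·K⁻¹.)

Z ≈ 1.189

P = RT/(V_m − b) − a/V_m² = (0.08314)(725)/(0.0882 − 0.0164) − 0.208/(0.0882)²
  = 60.277/0.071800 − 26.738 = 839.51 − 26.738 = 812.77 bar
Z = PV_m/(RT) = (812.77)(0.0882)/((0.08314)(725)) = 71.686/60.277 = 1.189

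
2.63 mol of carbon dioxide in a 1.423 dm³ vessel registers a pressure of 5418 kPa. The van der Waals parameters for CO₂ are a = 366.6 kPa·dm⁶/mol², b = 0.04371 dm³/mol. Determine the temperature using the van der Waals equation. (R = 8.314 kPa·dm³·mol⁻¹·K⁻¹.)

T = (P + a n²/V²)(V − nb)/(nR)
P + a n²/V² = 5418 + (366.6)(2.63)²/(1.423)² = 6670.3 kPa
V − nb = 1.423 − (2.63)(0.04371) = 1.3080 dm³
T = (6670.3)(1.3080)/((2.63)(8.314)) = 399.0 K

T ≈ 399.0 K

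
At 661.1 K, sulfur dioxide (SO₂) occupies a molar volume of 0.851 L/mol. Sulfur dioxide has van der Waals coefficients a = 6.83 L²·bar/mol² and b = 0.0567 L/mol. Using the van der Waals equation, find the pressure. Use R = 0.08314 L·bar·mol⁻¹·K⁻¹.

P = RT/(V_m − b) − a/V_m²
RT/(V_m − b) = (0.08314)(661.1)/(0.851 − 0.0567) = 54.964/0.79430 = 69.198 bar
a/V_m² = 6.83/(0.851)² = 9.4311 bar
P = 69.198 − 9.4311 = 59.77 bar

P ≈ 59.77 bar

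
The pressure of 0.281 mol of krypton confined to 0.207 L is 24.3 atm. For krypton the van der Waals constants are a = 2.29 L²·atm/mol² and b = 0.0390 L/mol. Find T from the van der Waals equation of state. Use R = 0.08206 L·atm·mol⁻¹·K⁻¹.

T ≈ 242.5 K

T = (P + a n²/V²)(V − nb)/(nR)
P + a n²/V² = 24.3 + (2.29)(0.281)²/(0.207)² = 28.520 atm
V − nb = 0.207 − (0.281)(0.0390) = 0.19604 L
T = (28.520)(0.19604)/((0.281)(0.08206)) = 242.5 K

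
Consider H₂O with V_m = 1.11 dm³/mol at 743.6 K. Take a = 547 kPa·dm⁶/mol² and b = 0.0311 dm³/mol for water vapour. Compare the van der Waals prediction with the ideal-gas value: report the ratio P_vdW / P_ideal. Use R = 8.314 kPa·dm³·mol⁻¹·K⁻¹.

Ideal: P_ideal = RT/V_m = (8.314)(743.6)/1.11 = 5569.63 kPa
vdW: P = RT/(V_m − b) − a/V_m² = 6182.29/1.07890 − 547/1.23210 = 5730.18 − 443.957 = 5286.22 kPa
Ratio = 5286.22/5569.63 = 0.9491

P_vdW / P_ideal ≈ 0.9491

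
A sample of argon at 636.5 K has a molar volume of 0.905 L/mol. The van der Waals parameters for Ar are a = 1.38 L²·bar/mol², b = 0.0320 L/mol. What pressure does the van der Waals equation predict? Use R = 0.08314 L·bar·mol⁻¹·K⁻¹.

P ≈ 58.93 bar

P = RT/(V_m − b) − a/V_m²
RT/(V_m − b) = (0.08314)(636.5)/(0.905 − 0.0320) = 52.919/0.87300 = 60.617 bar
a/V_m² = 1.38/(0.905)² = 1.6849 bar
P = 60.617 − 1.6849 = 58.93 bar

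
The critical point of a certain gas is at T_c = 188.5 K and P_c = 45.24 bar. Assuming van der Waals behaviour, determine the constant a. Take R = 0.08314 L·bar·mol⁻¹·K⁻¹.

From T_c = 8a/(27Rb) and P_c = a/(27b²): a = 27 R² T_c²/(64 P_c).
a = 27×(0.08314)²×(188.5)²/(64×45.24) = 6631.4/2895.4 = 2.290 L²·bar/mol²

a ≈ 2.290 L²·bar/mol²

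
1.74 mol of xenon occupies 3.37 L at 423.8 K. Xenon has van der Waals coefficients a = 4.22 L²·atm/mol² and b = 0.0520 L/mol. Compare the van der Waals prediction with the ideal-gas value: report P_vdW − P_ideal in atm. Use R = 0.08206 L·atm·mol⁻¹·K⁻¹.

Ideal: P_ideal = nRT/V = (1.74)(0.08206)(423.8)/3.37 = 17.9561 atm
vdW: P = nRT/(V − nb) − a n²/V² = 60.5120/3.27952 − 12.7765/11.3569 = 18.4515 − 1.12500 = 17.3265 atm
ΔP = 17.3265 − 17.9561 = -0.630 atm

ΔP ≈ -0.630 atm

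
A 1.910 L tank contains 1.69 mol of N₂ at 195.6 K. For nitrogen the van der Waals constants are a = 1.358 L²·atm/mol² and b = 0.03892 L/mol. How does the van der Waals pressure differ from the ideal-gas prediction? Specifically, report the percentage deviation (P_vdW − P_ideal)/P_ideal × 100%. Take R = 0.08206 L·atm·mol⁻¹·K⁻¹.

-3.92 %

Ideal: P_ideal = nRT/V = (1.69)(0.08206)(195.6)/1.910 = 14.2021 atm
vdW: P = nRT/(V − nb) − a n²/V² = 27.1261/1.84423 − 3.87858/3.64810 = 14.7086 − 1.06318 = 13.6454 atm
% deviation = (13.6454 − 14.2021)/14.2021 × 100% = -3.92%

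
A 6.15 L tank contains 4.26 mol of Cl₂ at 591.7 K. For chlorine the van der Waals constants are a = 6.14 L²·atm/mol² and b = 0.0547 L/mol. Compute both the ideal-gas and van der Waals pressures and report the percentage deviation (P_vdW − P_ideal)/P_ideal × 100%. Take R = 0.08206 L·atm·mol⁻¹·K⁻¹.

Ideal: P_ideal = nRT/V = (4.26)(0.08206)(591.7)/6.15 = 33.6332 atm
vdW: P = nRT/(V − nb) − a n²/V² = 206.844/5.91698 − 111.426/37.8225 = 34.9577 − 2.94602 = 32.0117 atm
% deviation = (32.0117 − 33.6332)/33.6332 × 100% = -4.82%

-4.82 %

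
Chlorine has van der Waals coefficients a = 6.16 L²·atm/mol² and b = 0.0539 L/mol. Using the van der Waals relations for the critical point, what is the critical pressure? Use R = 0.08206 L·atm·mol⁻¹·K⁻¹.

For a van der Waals gas, P_c = a/(27b²).
P_c = 6.16/(27×(0.0539)²) = 6.16/0.078441 = 78.53 atm

P_c ≈ 78.53 atm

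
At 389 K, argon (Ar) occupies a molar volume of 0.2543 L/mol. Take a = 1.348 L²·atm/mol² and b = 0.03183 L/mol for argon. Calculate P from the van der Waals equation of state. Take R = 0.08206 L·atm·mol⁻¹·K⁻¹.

P = RT/(V_m − b) − a/V_m²
RT/(V_m − b) = (0.08206)(389)/(0.2543 − 0.03183) = 31.921/0.22247 = 143.48 atm
a/V_m² = 1.348/(0.2543)² = 20.845 atm
P = 143.48 − 20.845 = 122.6 atm

P ≈ 122.6 atm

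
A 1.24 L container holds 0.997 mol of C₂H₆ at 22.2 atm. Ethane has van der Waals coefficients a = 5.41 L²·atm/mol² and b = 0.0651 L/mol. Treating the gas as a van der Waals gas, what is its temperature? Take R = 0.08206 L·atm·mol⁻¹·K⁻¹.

T ≈ 369.1 K

T = (P + a n²/V²)(V − nb)/(nR)
P + a n²/V² = 22.2 + (5.41)(0.997)²/(1.24)² = 25.697 atm
V − nb = 1.24 − (0.997)(0.0651) = 1.1751 L
T = (25.697)(1.1751)/((0.997)(0.08206)) = 369.1 K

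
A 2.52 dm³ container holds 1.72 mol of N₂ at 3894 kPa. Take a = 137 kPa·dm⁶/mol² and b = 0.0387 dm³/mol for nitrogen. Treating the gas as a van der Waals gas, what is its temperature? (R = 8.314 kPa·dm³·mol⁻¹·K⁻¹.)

T ≈ 679.0 K

T = (P + a n²/V²)(V − nb)/(nR)
P + a n²/V² = 3894 + (137)(1.72)²/(2.52)² = 3957.8 kPa
V − nb = 2.52 − (1.72)(0.0387) = 2.4534 dm³
T = (3957.8)(2.4534)/((1.72)(8.314)) = 679.0 K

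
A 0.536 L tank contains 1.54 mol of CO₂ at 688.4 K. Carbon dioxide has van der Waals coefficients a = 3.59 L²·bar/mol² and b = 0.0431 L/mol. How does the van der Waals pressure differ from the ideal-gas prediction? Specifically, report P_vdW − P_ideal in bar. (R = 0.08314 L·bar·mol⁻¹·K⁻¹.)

ΔP ≈ -6.39 bar

Ideal: P_ideal = nRT/V = (1.54)(0.08314)(688.4)/0.536 = 164.440 bar
vdW: P = nRT/(V − nb) − a n²/V² = 88.1397/0.469626 − 8.51404/0.287296 = 187.681 − 29.6351 = 158.046 bar
ΔP = 158.046 − 164.440 = -6.39 bar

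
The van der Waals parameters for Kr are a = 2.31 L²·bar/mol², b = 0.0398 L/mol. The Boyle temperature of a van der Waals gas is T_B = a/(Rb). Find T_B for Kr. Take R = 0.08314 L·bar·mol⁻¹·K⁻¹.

T_B ≈ 698.1 K

For a van der Waals gas the second virial coefficient B₂ = b − a/(RT) vanishes at T_B = a/(Rb).
T_B = 2.31/(0.08314×0.0398) = 2.31/0.0033090 = 698.1 K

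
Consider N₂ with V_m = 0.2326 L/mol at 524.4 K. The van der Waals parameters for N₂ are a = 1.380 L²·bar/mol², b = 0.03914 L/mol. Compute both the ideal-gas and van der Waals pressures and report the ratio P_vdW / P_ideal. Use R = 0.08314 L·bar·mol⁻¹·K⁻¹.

P_vdW / P_ideal ≈ 1.066

Ideal: P_ideal = RT/V_m = (0.08314)(524.4)/0.2326 = 187.440 bar
vdW: P = RT/(V_m − b) − a/V_m² = 43.5986/0.193460 − 1.380/0.0541028 = 225.362 − 25.5070 = 199.855 bar
Ratio = 199.855/187.440 = 1.066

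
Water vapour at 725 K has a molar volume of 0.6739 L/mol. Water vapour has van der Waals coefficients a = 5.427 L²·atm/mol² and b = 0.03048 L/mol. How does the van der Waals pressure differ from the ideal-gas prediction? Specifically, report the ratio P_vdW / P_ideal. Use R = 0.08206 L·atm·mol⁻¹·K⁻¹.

Ideal: P_ideal = RT/V_m = (0.08206)(725)/0.6739 = 88.2824 atm
vdW: P = RT/(V_m − b) − a/V_m² = 59.4935/0.643420 − 5.427/0.454141 = 92.4645 − 11.9500 = 80.5145 atm
Ratio = 80.5145/88.2824 = 0.9120

P_vdW / P_ideal ≈ 0.9120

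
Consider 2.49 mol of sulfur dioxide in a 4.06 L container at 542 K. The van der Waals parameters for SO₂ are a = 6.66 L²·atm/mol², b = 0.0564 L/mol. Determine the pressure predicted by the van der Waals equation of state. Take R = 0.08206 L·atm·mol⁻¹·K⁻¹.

P = nRT/(V − nb) − a n²/V²
nRT/(V − nb) = (2.49)(0.08206)(542)/(4.06 − 2.49×0.0564) = 110.75/3.9196 = 28.255 atm
a n²/V² = (6.66)(2.49)²/(4.06)² = 2.5051 atm
P = 28.255 − 2.5051 = 25.75 atm

P ≈ 25.75 atm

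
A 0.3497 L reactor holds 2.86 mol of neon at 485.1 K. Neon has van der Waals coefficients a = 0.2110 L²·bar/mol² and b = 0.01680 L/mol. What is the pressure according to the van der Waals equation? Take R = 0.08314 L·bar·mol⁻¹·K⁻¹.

P ≈ 368.3 bar

P = nRT/(V − nb) − a n²/V²
nRT/(V − nb) = (2.86)(0.08314)(485.1)/(0.3497 − 2.86×0.01680) = 115.35/0.30165 = 382.40 bar
a n²/V² = (0.2110)(2.86)²/(0.3497)² = 14.113 bar
P = 382.40 − 14.113 = 368.3 bar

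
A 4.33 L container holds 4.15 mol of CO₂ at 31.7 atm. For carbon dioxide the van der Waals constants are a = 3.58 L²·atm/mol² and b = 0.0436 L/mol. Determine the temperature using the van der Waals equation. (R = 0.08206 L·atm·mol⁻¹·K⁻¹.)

T ≈ 426.3 K

T = (P + a n²/V²)(V − nb)/(nR)
P + a n²/V² = 31.7 + (3.58)(4.15)²/(4.33)² = 34.989 atm
V − nb = 4.33 − (4.15)(0.0436) = 4.1491 L
T = (34.989)(4.1491)/((4.15)(0.08206)) = 426.3 K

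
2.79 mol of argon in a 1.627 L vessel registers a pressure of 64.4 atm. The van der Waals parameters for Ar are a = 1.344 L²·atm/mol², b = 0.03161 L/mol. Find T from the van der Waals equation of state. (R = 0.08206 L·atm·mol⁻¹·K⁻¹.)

T ≈ 459.4 K

T = (P + a n²/V²)(V − nb)/(nR)
P + a n²/V² = 64.4 + (1.344)(2.79)²/(1.627)² = 68.352 atm
V − nb = 1.627 − (2.79)(0.03161) = 1.5388 L
T = (68.352)(1.5388)/((2.79)(0.08206)) = 459.4 K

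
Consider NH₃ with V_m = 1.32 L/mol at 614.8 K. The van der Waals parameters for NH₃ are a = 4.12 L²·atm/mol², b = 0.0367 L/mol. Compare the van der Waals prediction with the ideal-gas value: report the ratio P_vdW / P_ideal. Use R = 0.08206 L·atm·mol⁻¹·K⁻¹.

Ideal: P_ideal = RT/V_m = (0.08206)(614.8)/1.32 = 38.2201 atm
vdW: P = RT/(V_m − b) − a/V_m² = 50.4505/1.28330 − 4.12/1.74240 = 39.3131 − 2.36455 = 36.9486 atm
Ratio = 36.9486/38.2201 = 0.9667

P_vdW / P_ideal ≈ 0.9667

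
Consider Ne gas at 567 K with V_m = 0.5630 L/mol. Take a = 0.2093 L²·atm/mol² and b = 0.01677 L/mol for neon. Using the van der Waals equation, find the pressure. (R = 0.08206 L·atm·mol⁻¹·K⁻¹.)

P ≈ 84.52 atm

P = RT/(V_m − b) − a/V_m²
RT/(V_m − b) = (0.08206)(567)/(0.5630 − 0.01677) = 46.528/0.54623 = 85.180 atm
a/V_m² = 0.2093/(0.5630)² = 0.66032 atm
P = 85.180 − 0.66032 = 84.52 atm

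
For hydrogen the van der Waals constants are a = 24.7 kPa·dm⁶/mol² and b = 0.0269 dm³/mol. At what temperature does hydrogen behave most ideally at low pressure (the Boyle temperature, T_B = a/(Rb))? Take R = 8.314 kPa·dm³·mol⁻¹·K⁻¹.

T_B ≈ 110.4 K

For a van der Waals gas the second virial coefficient B₂ = b − a/(RT) vanishes at T_B = a/(Rb).
T_B = 24.7/(8.314×0.0269) = 24.7/0.22365 = 110.4 K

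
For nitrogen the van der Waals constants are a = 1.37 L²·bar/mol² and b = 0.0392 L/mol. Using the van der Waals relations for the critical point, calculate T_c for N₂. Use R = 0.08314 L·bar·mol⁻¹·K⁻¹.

T_c ≈ 124.6 K

For a van der Waals gas, T_c = 8a/(27Rb).
T_c = 8×1.37/(27×0.08314×0.0392) = 10.960/0.087995 = 124.6 K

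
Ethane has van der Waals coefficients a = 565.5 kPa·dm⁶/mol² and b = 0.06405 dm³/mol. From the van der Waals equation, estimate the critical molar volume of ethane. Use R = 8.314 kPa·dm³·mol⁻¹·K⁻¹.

For a van der Waals gas, V_m,c = 3b.
V_m,c = 3×0.06405 = 0.1922 dm³/mol

V_m,c ≈ 0.1922 dm³/mol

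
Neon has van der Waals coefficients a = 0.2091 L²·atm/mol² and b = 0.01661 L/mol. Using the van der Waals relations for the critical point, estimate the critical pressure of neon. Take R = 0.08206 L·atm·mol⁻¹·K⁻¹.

P_c ≈ 28.07 atm

For a van der Waals gas, P_c = a/(27b²).
P_c = 0.2091/(27×(0.01661)²) = 0.2091/0.0074491 = 28.07 atm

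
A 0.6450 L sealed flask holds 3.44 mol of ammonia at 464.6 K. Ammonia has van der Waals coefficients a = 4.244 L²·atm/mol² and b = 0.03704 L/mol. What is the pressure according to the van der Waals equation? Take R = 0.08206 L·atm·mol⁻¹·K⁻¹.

P = nRT/(V − nb) − a n²/V²
nRT/(V − nb) = (3.44)(0.08206)(464.6)/(0.6450 − 3.44×0.03704) = 131.15/0.51758 = 253.39 atm
a n²/V² = (4.244)(3.44)²/(0.6450)² = 120.72 atm
P = 253.39 − 120.72 = 132.7 atm

P ≈ 132.7 atm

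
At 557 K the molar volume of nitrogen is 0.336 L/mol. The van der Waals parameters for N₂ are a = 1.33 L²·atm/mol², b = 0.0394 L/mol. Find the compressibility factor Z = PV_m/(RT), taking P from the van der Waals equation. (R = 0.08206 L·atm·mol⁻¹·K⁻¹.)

Z ≈ 1.046

P = RT/(V_m − b) − a/V_m² = (0.08206)(557)/(0.336 − 0.0394) − 1.33/(0.336)²
  = 45.707/0.29660 − 11.781 = 154.10 − 11.781 = 142.32 atm
Z = PV_m/(RT) = (142.32)(0.336)/((0.08206)(557)) = 47.820/45.707 = 1.046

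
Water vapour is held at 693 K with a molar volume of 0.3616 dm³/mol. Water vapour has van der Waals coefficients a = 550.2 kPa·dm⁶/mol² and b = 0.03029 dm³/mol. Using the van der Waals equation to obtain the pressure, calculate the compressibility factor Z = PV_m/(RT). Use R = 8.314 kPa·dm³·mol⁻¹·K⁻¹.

Z ≈ 0.8273

P = RT/(V_m − b) − a/V_m² = (8.314)(693)/(0.3616 − 0.03029) − 550.2/(0.3616)²
  = 5761.6/0.33131 − 4207.9 = 17390 − 4207.9 = 13182 kPa
Z = PV_m/(RT) = (13182)(0.3616)/((8.314)(693)) = 4766.6/5761.6 = 0.8273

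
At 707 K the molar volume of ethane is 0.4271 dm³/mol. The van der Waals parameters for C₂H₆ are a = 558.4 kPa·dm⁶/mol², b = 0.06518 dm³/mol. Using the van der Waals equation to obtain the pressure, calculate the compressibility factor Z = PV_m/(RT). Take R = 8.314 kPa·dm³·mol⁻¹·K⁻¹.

P = RT/(V_m − b) − a/V_m² = (8.314)(707)/(0.4271 − 0.06518) − 558.4/(0.4271)²
  = 5878.0/0.36192 − 3061.2 = 16241 − 3061.2 = 13180 kPa
Z = PV_m/(RT) = (13180)(0.4271)/((8.314)(707)) = 5629.2/5878.0 = 0.9577

Z ≈ 0.9577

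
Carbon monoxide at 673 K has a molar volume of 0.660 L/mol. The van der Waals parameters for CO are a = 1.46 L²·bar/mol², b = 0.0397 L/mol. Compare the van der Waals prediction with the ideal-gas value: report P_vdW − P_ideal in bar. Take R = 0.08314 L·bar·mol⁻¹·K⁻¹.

ΔP ≈ 2.074 bar

Ideal: P_ideal = RT/V_m = (0.08314)(673)/0.660 = 84.7776 bar
vdW: P = RT/(V_m − b) − a/V_m² = 55.9532/0.620300 − 1.46/0.435600 = 90.2034 − 3.35170 = 86.8517 bar
ΔP = 86.8517 − 84.7776 = 2.074 bar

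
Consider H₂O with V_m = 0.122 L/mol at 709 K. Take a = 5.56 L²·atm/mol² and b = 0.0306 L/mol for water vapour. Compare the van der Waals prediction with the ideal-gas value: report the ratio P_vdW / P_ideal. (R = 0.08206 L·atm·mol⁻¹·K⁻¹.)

Ideal: P_ideal = RT/V_m = (0.08206)(709)/0.122 = 476.890 atm
vdW: P = RT/(V_m − b) − a/V_m² = 58.1805/0.0914000 − 5.56/0.0148840 = 636.548 − 373.555 = 262.993 atm
Ratio = 262.993/476.890 = 0.5515

P_vdW / P_ideal ≈ 0.5515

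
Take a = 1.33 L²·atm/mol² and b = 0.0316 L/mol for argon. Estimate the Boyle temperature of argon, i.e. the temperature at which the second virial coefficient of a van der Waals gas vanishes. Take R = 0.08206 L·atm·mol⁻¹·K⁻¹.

T_B ≈ 512.9 K

For a van der Waals gas the second virial coefficient B₂ = b − a/(RT) vanishes at T_B = a/(Rb).
T_B = 1.33/(0.08206×0.0316) = 1.33/0.0025931 = 512.9 K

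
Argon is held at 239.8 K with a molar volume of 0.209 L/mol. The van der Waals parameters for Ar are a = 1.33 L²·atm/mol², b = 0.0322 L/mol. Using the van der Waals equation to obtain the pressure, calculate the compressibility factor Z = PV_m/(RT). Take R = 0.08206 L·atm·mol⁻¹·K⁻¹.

Z ≈ 0.8587

P = RT/(V_m − b) − a/V_m² = (0.08206)(239.8)/(0.209 − 0.0322) − 1.33/(0.209)²
  = 19.678/0.17680 − 30.448 = 111.30 − 30.448 = 80.85 atm
Z = PV_m/(RT) = (80.85)(0.209)/((0.08206)(239.8)) = 16.898/19.678 = 0.8587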